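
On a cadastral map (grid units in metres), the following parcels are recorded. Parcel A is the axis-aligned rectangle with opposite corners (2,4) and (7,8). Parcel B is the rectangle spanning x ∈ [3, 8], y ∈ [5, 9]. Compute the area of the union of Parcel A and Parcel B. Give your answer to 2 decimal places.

28.00

By inclusion–exclusion:
Individual areas: |Parcel A| = 20, |Parcel B| = 20.
|Parcel A∩Parcel B|: x∈[3,7], y∈[5,8] → 4·3 = 12.
|Parcel A ∪ Parcel B| = 40 − 12 = 28.00.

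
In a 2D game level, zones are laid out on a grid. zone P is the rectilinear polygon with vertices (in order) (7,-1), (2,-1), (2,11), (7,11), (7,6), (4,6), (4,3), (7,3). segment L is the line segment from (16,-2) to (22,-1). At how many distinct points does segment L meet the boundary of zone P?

0

The segment lies entirely outside zone P and never meets its boundary.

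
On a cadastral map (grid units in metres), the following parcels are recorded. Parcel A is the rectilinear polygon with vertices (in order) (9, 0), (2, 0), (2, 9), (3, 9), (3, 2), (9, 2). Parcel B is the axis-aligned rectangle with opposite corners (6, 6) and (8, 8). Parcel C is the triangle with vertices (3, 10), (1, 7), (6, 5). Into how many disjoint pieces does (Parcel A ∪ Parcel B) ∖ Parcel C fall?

3

(Parcel A ∪ Parcel B) ∖ Parcel C splits into 3 disjoint pieces (area 18.4, area 0.0833, area 4).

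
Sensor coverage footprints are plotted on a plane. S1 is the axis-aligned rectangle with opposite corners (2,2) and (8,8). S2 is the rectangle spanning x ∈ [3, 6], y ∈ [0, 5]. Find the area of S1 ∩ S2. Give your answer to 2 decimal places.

9.00

|S1∩S2|: x∈[3,6], y∈[2,5] → 3·3 = 9.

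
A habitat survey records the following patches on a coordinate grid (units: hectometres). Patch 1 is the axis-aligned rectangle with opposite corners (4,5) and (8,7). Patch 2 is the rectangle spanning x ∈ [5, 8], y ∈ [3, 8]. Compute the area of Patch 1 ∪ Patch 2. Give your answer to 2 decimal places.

By inclusion–exclusion:
Individual areas: |Patch 1| = 8, |Patch 2| = 15.
|Patch 1∩Patch 2|: x∈[5,8], y∈[5,7] → 3·2 = 6.
|Patch 1 ∪ Patch 2| = 23 − 6 = 17.00.

17.00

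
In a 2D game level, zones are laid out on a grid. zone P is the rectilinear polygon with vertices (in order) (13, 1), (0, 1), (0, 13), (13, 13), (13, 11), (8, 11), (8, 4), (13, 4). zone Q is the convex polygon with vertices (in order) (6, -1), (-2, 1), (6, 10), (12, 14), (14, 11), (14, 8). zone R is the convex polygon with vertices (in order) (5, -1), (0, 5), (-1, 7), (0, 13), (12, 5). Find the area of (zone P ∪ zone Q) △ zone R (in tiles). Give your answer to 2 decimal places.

91.11

|zone P ∪ zone Q| = 169.75.
|(zone P ∪ zone Q) ∩ zone R| = 83.3181.
|(zone P ∪ zone Q) △ zone R| = 169.75 + 88 − 166.6362 = 91.11.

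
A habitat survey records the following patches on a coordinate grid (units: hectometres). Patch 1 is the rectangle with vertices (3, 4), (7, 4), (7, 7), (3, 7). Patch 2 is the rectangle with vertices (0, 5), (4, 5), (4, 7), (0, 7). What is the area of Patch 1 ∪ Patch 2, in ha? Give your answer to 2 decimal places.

By inclusion–exclusion:
Individual areas: |Patch 1| = 12, |Patch 2| = 8.
|Patch 1∩Patch 2|: x∈[3,4], y∈[5,7] → 1·2 = 2.
|Patch 1 ∪ Patch 2| = 20 − 2 = 18.00.

18.00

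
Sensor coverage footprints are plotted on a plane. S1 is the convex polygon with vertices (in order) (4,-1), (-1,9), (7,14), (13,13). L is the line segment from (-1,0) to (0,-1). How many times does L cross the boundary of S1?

0

The segment lies entirely outside S1 and never meets its boundary.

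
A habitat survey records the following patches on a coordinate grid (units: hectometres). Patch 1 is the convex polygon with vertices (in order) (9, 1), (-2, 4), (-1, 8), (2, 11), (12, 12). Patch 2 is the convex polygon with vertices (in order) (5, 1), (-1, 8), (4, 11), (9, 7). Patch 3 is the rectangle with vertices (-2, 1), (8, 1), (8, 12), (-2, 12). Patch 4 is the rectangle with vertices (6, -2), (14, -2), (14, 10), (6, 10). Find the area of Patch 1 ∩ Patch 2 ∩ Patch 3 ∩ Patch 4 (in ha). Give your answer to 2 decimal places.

The intersection is the polygon with vertices (8,7.8), (8,5.5), (6,2.5), (6,9.4).
By the shoelace formula its area is 9.20.

9.20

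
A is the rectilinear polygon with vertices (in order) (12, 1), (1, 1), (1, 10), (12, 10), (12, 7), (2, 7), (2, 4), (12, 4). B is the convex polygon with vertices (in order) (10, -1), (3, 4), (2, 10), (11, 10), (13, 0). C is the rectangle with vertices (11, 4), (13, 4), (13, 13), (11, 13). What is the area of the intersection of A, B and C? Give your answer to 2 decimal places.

0.90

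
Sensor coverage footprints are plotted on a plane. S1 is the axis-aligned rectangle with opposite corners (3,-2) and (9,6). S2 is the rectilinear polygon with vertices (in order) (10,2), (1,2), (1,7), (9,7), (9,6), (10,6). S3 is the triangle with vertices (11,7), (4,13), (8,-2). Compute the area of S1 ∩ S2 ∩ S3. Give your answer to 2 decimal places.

The intersection is the polygon with vertices (6.933,2), (5.867,6), (9,6), (9,2).
By the shoelace formula its area is 10.40.

10.40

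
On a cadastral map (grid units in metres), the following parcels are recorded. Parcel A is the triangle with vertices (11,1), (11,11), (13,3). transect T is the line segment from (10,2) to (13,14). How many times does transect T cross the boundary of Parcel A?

The segment meets the boundary at (11.625,8.5), (11,6).

2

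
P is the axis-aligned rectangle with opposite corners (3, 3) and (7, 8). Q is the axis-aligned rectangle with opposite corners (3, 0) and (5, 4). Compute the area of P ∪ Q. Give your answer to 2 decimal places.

By inclusion–exclusion:
Individual areas: |P| = 20, |Q| = 8.
|P∩Q|: x∈[3,5], y∈[3,4] → 2·1 = 2.
|P ∪ Q| = 28 − 2 = 26.00.

26.00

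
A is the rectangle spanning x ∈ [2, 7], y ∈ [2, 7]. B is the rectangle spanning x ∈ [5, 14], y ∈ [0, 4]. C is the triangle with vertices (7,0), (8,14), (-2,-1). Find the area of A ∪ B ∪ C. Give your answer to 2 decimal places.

By inclusion–exclusion:
Individual areas: |A| = 25, |B| = 36, |C| = 62.5.
|A∩B|: x∈[5,7], y∈[2,4] → 2·2 = 4.
|A∩C| = 23.6667.
|B∩C| = 8.5714.
|A∩B∩C| = 4.
|A ∪ B ∪ C| = 123.5 − 36.2381 + 4 = 91.26.

91.26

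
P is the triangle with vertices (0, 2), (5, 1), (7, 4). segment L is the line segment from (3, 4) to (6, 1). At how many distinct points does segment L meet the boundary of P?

2

The segment meets the boundary at (5.4,1.6), (3.889,3.111).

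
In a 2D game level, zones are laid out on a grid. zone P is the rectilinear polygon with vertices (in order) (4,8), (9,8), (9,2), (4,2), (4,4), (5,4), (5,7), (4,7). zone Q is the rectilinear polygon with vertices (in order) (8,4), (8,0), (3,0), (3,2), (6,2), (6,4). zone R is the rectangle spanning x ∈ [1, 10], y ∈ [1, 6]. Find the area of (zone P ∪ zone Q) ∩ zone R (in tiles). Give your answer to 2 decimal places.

23.00

|zone P ∪ zone Q| = 37.
|(zone P ∪ zone Q) ∩ zone R| = 23.00.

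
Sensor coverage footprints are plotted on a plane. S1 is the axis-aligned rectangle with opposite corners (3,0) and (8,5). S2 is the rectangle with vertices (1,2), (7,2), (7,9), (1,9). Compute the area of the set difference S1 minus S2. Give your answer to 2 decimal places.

|S1∩S2|: x∈[3,7], y∈[2,5] → 4·3 = 12.
|S1| = 25.
|S1 ∖ S2| = |S1| − |S1∩S2| = 25 − 12 = 13.00.

13.00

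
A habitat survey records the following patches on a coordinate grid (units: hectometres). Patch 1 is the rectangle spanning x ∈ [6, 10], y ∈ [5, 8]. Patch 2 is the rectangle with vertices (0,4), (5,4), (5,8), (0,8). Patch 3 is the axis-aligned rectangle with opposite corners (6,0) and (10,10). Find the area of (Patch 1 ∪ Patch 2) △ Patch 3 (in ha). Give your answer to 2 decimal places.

|Patch 1 ∪ Patch 2| = 32.
|(Patch 1 ∪ Patch 2) ∩ Patch 3| = 12.
|(Patch 1 ∪ Patch 2) △ Patch 3| = 32 + 40 − 24 = 48.00.

48.00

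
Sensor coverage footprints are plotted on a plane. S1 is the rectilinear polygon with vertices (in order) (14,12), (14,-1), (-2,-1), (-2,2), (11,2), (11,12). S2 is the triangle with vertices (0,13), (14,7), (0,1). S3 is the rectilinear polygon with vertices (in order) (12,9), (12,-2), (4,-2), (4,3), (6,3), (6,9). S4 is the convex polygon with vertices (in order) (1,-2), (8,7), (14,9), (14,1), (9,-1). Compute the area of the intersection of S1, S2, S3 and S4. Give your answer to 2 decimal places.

The intersection is the polygon with vertices (12,6.143), (11,5.714), (11,8), (11.375,8.125), (12,7.857).
By the shoelace formula its area is 2.09.

2.09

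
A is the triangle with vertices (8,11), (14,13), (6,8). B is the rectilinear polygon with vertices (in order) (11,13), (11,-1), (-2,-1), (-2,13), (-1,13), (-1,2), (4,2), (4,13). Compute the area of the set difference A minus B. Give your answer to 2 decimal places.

1.31

|A| = 7, |A∩B| = 5.6875.
|A ∖ B| = |A| − |A∩B| = 7 − 5.6875 = 1.31.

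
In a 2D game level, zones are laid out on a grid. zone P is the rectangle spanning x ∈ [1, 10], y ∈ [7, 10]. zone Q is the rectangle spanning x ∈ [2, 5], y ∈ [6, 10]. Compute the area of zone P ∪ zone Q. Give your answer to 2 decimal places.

30.00

By inclusion–exclusion:
Individual areas: |zone P| = 27, |zone Q| = 12.
|zone P∩zone Q|: x∈[2,5], y∈[7,10] → 3·3 = 9.
|zone P ∪ zone Q| = 39 − 9 = 30.00.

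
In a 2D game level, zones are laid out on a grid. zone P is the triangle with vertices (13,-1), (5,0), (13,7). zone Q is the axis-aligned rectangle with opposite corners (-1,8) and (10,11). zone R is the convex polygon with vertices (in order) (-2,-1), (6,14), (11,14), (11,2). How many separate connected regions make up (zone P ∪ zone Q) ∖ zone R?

(zone P ∪ zone Q) ∖ zone R splits into 2 disjoint pieces (area 23.8022, area 13.8).

2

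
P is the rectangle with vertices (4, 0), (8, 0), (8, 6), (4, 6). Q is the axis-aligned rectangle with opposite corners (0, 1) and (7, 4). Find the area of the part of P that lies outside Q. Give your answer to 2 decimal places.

15.00

|P∩Q|: x∈[4,7], y∈[1,4] → 3·3 = 9.
|P| = 24.
|P ∖ Q| = |P| − |P∩Q| = 24 − 9 = 15.00.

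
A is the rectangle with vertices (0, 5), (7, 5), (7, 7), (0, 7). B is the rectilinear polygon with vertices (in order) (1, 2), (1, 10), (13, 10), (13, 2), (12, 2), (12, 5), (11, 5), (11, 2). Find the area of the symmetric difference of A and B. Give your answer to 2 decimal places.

|A| = 14, |B| = 93, |A∩B| = 12.
|A △ B| = |A| + |B| − 2·|A∩B| = 14 + 93 − 24 = 83.00.

83.00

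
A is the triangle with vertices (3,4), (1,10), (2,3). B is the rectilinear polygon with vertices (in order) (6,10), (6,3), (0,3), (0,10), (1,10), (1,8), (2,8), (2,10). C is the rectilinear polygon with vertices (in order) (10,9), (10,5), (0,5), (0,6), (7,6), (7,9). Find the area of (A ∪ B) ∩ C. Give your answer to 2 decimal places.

The region (A ∪ B) ∩ C is the polygon with vertices (6,5), (0,5), (0,6), (6,6).
By the shoelace formula its area is 6.00.

6.00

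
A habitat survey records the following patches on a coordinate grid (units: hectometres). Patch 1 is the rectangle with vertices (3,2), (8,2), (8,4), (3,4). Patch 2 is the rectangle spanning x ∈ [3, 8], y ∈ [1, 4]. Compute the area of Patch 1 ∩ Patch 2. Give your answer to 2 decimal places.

10.00

|Patch 1∩Patch 2|: x∈[3,8], y∈[2,4] → 5·2 = 10.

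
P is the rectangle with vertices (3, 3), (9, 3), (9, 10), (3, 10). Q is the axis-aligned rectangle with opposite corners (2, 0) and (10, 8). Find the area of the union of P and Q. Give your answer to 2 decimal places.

76.00

By inclusion–exclusion:
Individual areas: |P| = 42, |Q| = 64.
|P∩Q|: x∈[3,9], y∈[3,8] → 6·5 = 30.
|P ∪ Q| = 106 − 30 = 76.00.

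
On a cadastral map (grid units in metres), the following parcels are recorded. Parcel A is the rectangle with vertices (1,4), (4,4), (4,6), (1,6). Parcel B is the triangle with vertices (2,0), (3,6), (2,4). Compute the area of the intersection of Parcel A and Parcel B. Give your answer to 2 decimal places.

0.67

The intersection is the polygon with vertices (2,4), (3,6), (2.667,4).
By the shoelace formula its area is 0.67.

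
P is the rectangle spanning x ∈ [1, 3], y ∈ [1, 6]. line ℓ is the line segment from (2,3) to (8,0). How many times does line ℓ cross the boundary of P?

The segment meets the boundary at (3,2.5).

1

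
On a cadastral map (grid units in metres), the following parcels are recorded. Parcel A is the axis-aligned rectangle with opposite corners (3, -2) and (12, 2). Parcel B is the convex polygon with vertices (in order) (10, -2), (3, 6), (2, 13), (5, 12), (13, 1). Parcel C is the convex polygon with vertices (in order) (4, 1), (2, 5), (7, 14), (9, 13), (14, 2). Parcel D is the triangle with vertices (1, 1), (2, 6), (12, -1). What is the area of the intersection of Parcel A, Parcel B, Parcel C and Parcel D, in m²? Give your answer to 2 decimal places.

0.86

The intersection is the polygon with vertices (7.103,1.31), (6.5,2), (7.714,2), (8.5,1.45).
By the shoelace formula its area is 0.86.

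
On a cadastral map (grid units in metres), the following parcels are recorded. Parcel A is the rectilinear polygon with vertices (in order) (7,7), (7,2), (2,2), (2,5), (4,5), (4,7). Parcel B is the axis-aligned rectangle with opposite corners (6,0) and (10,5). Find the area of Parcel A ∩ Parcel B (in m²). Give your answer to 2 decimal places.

3.00

The intersection is the polygon with vertices (7,2), (6,2), (6,5), (7,5).
By the shoelace formula its area is 3.00.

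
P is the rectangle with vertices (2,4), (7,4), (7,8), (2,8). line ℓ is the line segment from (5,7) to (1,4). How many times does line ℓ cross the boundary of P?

The segment meets the boundary at (2,4.75).

1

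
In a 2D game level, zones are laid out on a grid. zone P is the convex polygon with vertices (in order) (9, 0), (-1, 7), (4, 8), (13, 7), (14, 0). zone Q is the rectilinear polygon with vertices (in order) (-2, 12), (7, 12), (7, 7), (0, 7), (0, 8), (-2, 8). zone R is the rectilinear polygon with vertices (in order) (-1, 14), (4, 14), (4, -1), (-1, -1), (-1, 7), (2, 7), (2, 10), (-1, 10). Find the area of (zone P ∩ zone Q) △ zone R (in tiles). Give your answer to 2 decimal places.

|zone P ∩ zone Q| = 4.9.
|(zone P ∩ zone Q) ∩ zone R| = 1.6.
|(zone P ∩ zone Q) △ zone R| = 4.9 + 66 − 3.2 = 67.70.

67.70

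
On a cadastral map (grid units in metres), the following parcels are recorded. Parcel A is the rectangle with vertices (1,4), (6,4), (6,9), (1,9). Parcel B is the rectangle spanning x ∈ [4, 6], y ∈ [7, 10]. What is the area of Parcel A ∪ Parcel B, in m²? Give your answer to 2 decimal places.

27.00

By inclusion–exclusion:
Individual areas: |Parcel A| = 25, |Parcel B| = 6.
|Parcel A∩Parcel B|: x∈[4,6], y∈[7,9] → 2·2 = 4.
|Parcel A ∪ Parcel B| = 31 − 4 = 27.00.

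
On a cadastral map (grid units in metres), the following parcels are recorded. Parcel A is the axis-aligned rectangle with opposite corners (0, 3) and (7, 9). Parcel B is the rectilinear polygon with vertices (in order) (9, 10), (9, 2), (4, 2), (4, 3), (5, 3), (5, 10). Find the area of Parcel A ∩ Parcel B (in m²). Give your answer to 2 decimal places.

12.00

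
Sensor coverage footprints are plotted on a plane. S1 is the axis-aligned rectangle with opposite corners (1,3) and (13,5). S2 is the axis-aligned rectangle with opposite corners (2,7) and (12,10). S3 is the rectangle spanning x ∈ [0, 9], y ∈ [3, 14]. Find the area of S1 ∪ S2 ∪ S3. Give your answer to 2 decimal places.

By inclusion–exclusion:
Individual areas: |S1| = 24, |S2| = 30, |S3| = 99.
|S1∩S2| = 0 (no overlap).
|S1∩S3|: x∈[1,9], y∈[3,5] → 8·2 = 16.
|S2∩S3|: x∈[2,9], y∈[7,10] → 7·3 = 21.
|S1∩S2∩S3| = 0.
|S1 ∪ S2 ∪ S3| = 153 − 37 + 0 = 116.00.

116.00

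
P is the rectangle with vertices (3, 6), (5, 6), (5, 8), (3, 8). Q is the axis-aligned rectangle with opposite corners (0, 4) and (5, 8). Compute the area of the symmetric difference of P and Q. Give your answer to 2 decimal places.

|P∩Q|: x∈[3,5], y∈[6,8] → 2·2 = 4.
|P △ Q| = |P| + |Q| − 2·|P∩Q| = 4 + 20 − 8 = 16.00.

16.00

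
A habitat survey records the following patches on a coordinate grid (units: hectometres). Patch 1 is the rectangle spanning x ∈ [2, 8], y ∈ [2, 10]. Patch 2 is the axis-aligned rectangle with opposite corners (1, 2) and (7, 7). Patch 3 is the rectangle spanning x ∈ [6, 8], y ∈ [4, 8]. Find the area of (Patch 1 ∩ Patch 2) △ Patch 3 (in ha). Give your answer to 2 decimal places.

27.00

|Patch 1 ∩ Patch 2| = 25.
|(Patch 1 ∩ Patch 2) ∩ Patch 3| = 3.
|(Patch 1 ∩ Patch 2) △ Patch 3| = 25 + 8 − 6 = 27.00.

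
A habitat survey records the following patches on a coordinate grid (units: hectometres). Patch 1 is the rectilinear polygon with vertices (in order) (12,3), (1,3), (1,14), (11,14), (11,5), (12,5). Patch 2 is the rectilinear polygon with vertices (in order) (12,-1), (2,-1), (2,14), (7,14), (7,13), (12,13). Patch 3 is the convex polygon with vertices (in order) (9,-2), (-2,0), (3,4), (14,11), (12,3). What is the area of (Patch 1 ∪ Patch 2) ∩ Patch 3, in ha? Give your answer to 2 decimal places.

70.39

|Patch 1 ∪ Patch 2| = 160.
|(Patch 1 ∪ Patch 2) ∩ Patch 3| = 70.39.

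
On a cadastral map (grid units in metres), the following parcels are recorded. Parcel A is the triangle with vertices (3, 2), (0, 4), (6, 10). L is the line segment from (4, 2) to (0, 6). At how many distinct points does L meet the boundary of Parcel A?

2

The segment meets the boundary at (1,5), (3.273,2.727).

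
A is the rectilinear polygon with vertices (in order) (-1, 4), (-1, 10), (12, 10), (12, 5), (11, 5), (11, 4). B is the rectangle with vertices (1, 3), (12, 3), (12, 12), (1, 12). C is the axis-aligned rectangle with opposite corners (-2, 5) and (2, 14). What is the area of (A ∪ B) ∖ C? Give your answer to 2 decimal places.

|A ∪ B| = 111.
|(A ∪ B) ∩ C| = 17.
|(A ∪ B) ∖ C| = 111 − 17 = 94.00.

94.00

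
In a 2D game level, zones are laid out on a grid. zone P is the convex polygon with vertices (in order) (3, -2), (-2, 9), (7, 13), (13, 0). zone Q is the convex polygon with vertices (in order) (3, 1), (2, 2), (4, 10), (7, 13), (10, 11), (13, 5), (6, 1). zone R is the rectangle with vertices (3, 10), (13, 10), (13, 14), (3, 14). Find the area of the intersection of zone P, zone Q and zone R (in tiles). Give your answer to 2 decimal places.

The intersection is the polygon with vertices (7,13), (8.385,10), (4,10).
By the shoelace formula its area is 6.58.

6.58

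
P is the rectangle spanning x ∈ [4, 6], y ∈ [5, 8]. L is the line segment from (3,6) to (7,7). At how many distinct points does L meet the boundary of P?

2

The segment meets the boundary at (6,6.75), (4,6.25).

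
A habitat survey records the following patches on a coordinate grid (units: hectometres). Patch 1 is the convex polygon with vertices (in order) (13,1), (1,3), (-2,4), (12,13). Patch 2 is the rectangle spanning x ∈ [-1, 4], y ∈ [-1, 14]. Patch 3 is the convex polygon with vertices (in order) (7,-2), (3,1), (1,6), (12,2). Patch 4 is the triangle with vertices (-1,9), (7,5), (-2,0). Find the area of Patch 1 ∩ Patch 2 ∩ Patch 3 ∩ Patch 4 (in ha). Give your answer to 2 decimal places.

5.70

The intersection is the polygon with vertices (4,4.909), (4,3.333), (2.846,2.692), (2.286,2.786), (1.023,5.943), (1.071,5.974).
By the shoelace formula its area is 5.70.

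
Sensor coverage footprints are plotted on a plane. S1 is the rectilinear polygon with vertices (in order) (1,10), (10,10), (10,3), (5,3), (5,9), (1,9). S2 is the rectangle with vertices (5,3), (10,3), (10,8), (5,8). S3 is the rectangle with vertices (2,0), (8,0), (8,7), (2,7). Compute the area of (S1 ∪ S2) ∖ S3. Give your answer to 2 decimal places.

|S1 ∪ S2| = 39.
|(S1 ∪ S2) ∩ S3| = 12.
|(S1 ∪ S2) ∖ S3| = 39 − 12 = 27.00.

27.00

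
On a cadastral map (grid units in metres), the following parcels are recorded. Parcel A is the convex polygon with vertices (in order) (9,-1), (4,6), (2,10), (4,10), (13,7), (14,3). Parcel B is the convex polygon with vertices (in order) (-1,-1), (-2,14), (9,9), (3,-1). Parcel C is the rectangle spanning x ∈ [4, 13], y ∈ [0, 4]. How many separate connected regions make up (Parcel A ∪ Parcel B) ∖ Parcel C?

2

(Parcel A ∪ Parcel B) ∖ Parcel C splits into 2 disjoint pieces (area 121.1222, area 0.9821).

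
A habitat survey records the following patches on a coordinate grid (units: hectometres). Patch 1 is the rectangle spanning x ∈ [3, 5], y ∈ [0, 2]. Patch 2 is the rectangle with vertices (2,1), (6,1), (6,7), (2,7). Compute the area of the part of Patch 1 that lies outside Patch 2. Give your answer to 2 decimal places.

2.00

|Patch 1∩Patch 2|: x∈[3,5], y∈[1,2] → 2·1 = 2.
|Patch 1| = 4.
|Patch 1 ∖ Patch 2| = |Patch 1| − |Patch 1∩Patch 2| = 4 − 2 = 2.00.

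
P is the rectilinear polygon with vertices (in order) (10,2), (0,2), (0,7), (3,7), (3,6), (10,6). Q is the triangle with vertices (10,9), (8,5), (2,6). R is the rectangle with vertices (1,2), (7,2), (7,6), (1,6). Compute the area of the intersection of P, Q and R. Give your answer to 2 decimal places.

The intersection is the polygon with vertices (7,6), (7,5.167), (2,6), (3,6).
By the shoelace formula its area is 2.08.

2.08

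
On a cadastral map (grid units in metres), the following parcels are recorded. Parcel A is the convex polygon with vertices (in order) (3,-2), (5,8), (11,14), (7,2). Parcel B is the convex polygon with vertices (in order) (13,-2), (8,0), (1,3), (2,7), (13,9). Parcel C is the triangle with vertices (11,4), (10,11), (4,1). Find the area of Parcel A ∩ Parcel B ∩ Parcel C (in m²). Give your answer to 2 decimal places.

10.35

The intersection is the polygon with vertices (9.097,8.29), (7.111,2.333), (4.833,1.357), (4.341,1.568), (8.286,8.143).
By the shoelace formula its area is 10.35.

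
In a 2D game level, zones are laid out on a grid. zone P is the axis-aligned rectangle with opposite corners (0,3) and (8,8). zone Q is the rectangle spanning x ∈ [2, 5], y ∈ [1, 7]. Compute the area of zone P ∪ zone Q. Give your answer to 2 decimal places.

By inclusion–exclusion:
Individual areas: |zone P| = 40, |zone Q| = 18.
|zone P∩zone Q|: x∈[2,5], y∈[3,7] → 3·4 = 12.
|zone P ∪ zone Q| = 58 − 12 = 46.00.

46.00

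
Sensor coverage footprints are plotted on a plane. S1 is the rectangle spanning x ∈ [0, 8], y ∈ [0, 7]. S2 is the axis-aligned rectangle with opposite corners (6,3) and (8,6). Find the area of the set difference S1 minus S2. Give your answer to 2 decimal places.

|S1∩S2|: x∈[6,8], y∈[3,6] → 2·3 = 6.
|S1| = 56.
|S1 ∖ S2| = |S1| − |S1∩S2| = 56 − 6 = 50.00.

50.00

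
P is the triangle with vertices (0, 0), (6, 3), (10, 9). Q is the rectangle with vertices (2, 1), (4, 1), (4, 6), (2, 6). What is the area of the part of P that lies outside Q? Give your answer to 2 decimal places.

|P| = 12, |P∩Q| = 2.4.
|P ∖ Q| = |P| − |P∩Q| = 12 − 2.4 = 9.60.

9.60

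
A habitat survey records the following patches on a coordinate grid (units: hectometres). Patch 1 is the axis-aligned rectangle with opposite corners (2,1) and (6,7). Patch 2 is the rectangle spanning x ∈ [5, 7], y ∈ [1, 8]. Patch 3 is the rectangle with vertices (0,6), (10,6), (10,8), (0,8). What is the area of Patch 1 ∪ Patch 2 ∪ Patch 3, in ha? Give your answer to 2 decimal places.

By inclusion–exclusion:
Individual areas: |Patch 1| = 24, |Patch 2| = 14, |Patch 3| = 20.
|Patch 1∩Patch 2|: x∈[5,6], y∈[1,7] → 1·6 = 6.
|Patch 1∩Patch 3|: x∈[2,6], y∈[6,7] → 4·1 = 4.
|Patch 2∩Patch 3|: x∈[5,7], y∈[6,8] → 2·2 = 4.
|Patch 1∩Patch 2∩Patch 3| = 1.
|Patch 1 ∪ Patch 2 ∪ Patch 3| = 58 − 14 + 1 = 45.00.

45.00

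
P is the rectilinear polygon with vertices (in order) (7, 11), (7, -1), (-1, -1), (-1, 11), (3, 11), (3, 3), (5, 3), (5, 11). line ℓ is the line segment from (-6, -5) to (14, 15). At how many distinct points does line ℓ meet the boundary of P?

4

The segment meets the boundary at (7,8), (5,6), (3,4), (-1,0).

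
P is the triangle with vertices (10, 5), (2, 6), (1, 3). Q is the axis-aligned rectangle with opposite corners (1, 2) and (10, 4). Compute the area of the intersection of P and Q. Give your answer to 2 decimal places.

2.08

The intersection is the polygon with vertices (1.333,4), (5.5,4), (1,3).
By the shoelace formula its area is 2.08.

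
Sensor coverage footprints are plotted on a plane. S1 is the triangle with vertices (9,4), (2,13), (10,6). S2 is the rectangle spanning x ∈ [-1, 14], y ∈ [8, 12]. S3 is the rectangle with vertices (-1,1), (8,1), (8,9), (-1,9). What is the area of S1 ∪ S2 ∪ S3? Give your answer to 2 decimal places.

By inclusion–exclusion:
Individual areas: |S1| = 11.5, |S2| = 60, |S3| = 72.
|S1∩S2| = 4.381.
|S1∩S3| = 4.4722.
|S2∩S3|: x∈[-1,8], y∈[8,9] → 9·1 = 9.
|S1∩S2∩S3| = 1.6429.
|S1 ∪ S2 ∪ S3| = 143.5 − 17.8532 + 1.6429 = 127.29.

127.29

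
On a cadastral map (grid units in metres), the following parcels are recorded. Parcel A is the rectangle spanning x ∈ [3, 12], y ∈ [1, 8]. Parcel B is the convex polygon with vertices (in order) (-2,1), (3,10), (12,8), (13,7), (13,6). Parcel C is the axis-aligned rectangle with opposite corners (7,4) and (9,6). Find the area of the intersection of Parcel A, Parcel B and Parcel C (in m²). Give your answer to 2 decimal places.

3.33

The intersection is the polygon with vertices (7,4), (7,6), (9,6), (9,4.667).
By the shoelace formula its area is 3.33.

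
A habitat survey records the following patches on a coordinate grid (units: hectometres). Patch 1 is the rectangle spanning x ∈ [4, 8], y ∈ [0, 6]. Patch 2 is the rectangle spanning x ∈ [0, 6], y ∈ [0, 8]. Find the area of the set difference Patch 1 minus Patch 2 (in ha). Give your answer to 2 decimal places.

|Patch 1∩Patch 2|: x∈[4,6], y∈[0,6] → 2·6 = 12.
|Patch 1| = 24.
|Patch 1 ∖ Patch 2| = |Patch 1| − |Patch 1∩Patch 2| = 24 − 12 = 12.00.

12.00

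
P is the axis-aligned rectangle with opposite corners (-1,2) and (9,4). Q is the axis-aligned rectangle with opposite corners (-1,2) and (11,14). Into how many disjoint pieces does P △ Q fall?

1

P △ Q is a single connected region.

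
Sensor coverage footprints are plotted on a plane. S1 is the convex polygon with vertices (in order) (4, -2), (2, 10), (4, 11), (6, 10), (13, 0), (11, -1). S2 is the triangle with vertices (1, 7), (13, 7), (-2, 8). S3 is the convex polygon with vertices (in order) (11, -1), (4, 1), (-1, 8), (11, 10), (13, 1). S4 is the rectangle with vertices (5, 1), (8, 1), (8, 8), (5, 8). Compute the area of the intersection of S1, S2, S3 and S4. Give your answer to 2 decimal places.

The intersection is the polygon with vertices (8,7.143), (8,7), (5,7), (5,7.533), (7.86,7.343).
By the shoelace formula its area is 1.29.

1.29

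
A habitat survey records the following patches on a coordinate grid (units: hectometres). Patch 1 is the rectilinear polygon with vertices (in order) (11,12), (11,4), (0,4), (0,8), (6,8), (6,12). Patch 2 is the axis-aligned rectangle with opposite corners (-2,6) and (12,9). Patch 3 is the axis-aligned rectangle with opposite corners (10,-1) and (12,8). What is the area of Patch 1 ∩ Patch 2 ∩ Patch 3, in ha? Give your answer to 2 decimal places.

2.00

The intersection is the polygon with vertices (10,6), (10,8), (11,8), (11,6).
By the shoelace formula its area is 2.00.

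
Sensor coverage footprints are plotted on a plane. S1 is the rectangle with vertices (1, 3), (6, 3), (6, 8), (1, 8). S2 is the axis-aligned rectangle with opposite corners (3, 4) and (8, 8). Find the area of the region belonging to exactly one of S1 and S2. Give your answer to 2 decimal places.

|S1∩S2|: x∈[3,6], y∈[4,8] → 3·4 = 12.
|S1 △ S2| = |S1| + |S2| − 2·|S1∩S2| = 25 + 20 − 24 = 21.00.

21.00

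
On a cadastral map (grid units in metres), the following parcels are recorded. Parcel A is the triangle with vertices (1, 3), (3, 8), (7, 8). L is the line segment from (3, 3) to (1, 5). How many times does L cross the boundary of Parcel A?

The segment meets the boundary at (1.571,4.429), (2.091,3.909).

2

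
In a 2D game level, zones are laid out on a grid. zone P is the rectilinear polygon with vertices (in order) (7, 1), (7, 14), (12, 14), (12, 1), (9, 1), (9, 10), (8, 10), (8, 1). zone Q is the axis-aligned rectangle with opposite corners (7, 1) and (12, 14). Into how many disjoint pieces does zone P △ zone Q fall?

zone P △ zone Q is a single connected region.

1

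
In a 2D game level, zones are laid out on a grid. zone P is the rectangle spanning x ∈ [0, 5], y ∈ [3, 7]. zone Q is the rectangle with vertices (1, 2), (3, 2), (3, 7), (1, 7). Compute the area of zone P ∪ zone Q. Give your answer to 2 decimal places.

22.00

By inclusion–exclusion:
Individual areas: |zone P| = 20, |zone Q| = 10.
|zone P∩zone Q|: x∈[1,3], y∈[3,7] → 2·4 = 8.
|zone P ∪ zone Q| = 30 − 8 = 22.00.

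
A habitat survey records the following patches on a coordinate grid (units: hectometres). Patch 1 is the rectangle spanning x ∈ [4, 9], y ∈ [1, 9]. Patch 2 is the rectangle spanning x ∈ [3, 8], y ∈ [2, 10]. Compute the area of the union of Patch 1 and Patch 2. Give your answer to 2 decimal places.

By inclusion–exclusion:
Individual areas: |Patch 1| = 40, |Patch 2| = 40.
|Patch 1∩Patch 2|: x∈[4,8], y∈[2,9] → 4·7 = 28.
|Patch 1 ∪ Patch 2| = 80 − 28 = 52.00.

52.00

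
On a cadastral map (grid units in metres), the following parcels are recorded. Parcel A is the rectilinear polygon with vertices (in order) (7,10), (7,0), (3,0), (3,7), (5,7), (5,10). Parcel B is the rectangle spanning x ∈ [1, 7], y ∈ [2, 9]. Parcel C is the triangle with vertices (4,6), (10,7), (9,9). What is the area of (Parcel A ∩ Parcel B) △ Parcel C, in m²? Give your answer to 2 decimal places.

26.60

|Parcel A ∩ Parcel B| = 24.
|(Parcel A ∩ Parcel B) ∩ Parcel C| = 1.95.
|(Parcel A ∩ Parcel B) △ Parcel C| = 24 + 6.5 − 3.9 = 26.60.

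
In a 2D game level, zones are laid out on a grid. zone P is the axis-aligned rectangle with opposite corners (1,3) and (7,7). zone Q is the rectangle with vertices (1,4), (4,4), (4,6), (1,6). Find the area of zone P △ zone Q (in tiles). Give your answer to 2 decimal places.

|zone P∩zone Q|: x∈[1,4], y∈[4,6] → 3·2 = 6.
|zone P △ zone Q| = |zone P| + |zone Q| − 2·|zone P∩zone Q| = 24 + 6 − 12 = 18.00.

18.00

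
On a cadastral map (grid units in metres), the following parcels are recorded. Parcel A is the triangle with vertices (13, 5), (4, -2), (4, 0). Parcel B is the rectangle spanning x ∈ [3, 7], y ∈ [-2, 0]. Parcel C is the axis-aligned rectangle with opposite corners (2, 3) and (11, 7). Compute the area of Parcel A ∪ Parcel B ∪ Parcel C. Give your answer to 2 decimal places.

By inclusion–exclusion:
Individual areas: |Parcel A| = 9, |Parcel B| = 8, |Parcel C| = 36.
|Parcel A∩Parcel B| = 2.5714.
|Parcel A∩Parcel C| = 0.5841.
|Parcel B∩Parcel C| = 0 (no overlap).
|Parcel A∩Parcel B∩Parcel C| = 0.
|Parcel A ∪ Parcel B ∪ Parcel C| = 53 − 3.1556 + 0 = 49.84.

49.84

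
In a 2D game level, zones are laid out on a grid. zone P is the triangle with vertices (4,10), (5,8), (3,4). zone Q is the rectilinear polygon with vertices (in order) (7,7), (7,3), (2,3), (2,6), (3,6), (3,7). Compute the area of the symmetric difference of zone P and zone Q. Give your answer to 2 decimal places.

|zone P| = 4, |zone Q| = 19, |zone P∩zone Q| = 1.5.
|zone P △ zone Q| = |zone P| + |zone Q| − 2·|zone P∩zone Q| = 4 + 19 − 3 = 20.00.

20.00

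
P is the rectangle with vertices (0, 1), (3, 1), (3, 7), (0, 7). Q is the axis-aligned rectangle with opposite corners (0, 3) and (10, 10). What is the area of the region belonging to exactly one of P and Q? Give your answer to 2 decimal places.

|P∩Q|: x∈[0,3], y∈[3,7] → 3·4 = 12.
|P △ Q| = |P| + |Q| − 2·|P∩Q| = 18 + 70 − 24 = 64.00.

64.00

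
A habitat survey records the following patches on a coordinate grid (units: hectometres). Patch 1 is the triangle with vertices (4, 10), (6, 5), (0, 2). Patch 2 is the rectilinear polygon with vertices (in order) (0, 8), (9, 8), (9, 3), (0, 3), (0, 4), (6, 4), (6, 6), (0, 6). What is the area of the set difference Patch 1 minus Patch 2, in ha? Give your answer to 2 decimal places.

10.35

|Patch 1| = 18, |Patch 1∩Patch 2| = 7.65.
|Patch 1 ∖ Patch 2| = |Patch 1| − |Patch 1∩Patch 2| = 18 − 7.65 = 10.35.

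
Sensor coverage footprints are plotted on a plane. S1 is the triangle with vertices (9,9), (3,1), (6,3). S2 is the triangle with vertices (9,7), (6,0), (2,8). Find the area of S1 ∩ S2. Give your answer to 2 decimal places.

4.64

The intersection is the polygon with vertices (7.645,7.194), (8.067,7.133), (6,3), (4.875,2.25), (4.5,3).
By the shoelace formula its area is 4.64.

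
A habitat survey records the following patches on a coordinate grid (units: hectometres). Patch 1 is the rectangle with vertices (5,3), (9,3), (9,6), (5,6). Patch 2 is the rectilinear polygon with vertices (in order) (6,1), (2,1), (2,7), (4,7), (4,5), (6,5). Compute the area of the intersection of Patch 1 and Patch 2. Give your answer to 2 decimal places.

2.00

The intersection is the polygon with vertices (5,3), (5,5), (6,5), (6,3).
By the shoelace formula its area is 2.00.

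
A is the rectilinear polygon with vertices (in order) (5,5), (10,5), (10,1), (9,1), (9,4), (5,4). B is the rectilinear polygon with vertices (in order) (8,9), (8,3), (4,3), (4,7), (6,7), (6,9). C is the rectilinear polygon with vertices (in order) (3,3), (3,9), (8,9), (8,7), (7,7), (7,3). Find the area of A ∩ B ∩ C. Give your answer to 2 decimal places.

2.00

The intersection is the polygon with vertices (5,4), (5,5), (7,5), (7,4).
By the shoelace formula its area is 2.00.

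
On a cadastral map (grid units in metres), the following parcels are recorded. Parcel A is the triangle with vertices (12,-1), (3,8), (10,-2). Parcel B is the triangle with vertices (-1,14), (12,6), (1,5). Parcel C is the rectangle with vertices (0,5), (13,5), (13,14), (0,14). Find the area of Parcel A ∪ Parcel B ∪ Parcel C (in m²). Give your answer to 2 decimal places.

By inclusion–exclusion:
Individual areas: |Parcel A| = 13.5, |Parcel B| = 50.5, |Parcel C| = 117.
|Parcel A∩Parcel B| = 1.0267.
|Parcel A∩Parcel C| = 1.35.
|Parcel B∩Parcel C| = 48.5577.
|Parcel A∩Parcel B∩Parcel C| = 1.0267.
|Parcel A ∪ Parcel B ∪ Parcel C| = 181 − 50.9344 + 1.0267 = 131.09.

131.09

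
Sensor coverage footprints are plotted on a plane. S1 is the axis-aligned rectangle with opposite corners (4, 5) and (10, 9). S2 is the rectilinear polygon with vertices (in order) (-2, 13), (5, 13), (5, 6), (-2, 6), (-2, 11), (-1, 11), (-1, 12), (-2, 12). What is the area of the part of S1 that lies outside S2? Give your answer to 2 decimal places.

|S1| = 24, |S1∩S2| = 3.
|S1 ∖ S2| = |S1| − |S1∩S2| = 24 − 3 = 21.00.

21.00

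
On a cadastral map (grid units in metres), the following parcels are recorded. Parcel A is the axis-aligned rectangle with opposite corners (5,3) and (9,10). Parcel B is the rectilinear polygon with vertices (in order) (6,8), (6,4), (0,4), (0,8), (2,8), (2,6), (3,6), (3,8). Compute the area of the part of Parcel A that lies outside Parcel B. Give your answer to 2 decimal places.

|Parcel A| = 28, |Parcel A∩Parcel B| = 4.
|Parcel A ∖ Parcel B| = |Parcel A| − |Parcel A∩Parcel B| = 28 − 4 = 24.00.

24.00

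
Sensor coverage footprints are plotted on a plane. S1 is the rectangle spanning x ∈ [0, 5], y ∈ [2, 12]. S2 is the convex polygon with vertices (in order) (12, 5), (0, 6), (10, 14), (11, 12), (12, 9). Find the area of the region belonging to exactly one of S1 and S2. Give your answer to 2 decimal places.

|S1| = 50, |S2| = 57.5, |S1∩S2| = 11.0417.
|S1 △ S2| = |S1| + |S2| − 2·|S1∩S2| = 50 + 57.5 − 22.0833 = 85.42.

85.42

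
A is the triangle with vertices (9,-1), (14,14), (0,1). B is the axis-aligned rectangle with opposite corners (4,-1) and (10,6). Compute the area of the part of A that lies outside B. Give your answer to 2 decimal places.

35.67

|A| = 72.5, |A∩B| = 36.8321.
|A ∖ B| = |A| − |A∩B| = 72.5 − 36.8321 = 35.67.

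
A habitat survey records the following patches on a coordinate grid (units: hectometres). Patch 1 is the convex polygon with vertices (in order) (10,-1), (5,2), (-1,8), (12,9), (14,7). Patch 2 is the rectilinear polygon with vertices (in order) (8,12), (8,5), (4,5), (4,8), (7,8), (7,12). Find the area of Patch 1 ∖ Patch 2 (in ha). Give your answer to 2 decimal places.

|Patch 1| = 82, |Patch 1∩Patch 2| = 12.6538.
|Patch 1 ∖ Patch 2| = |Patch 1| − |Patch 1∩Patch 2| = 82 − 12.6538 = 69.35.

69.35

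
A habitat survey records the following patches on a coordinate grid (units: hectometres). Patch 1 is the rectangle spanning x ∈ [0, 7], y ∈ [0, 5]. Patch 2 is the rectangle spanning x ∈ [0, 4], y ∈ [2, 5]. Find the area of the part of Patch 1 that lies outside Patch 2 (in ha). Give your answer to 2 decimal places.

23.00

|Patch 1∩Patch 2|: x∈[0,4], y∈[2,5] → 4·3 = 12.
|Patch 1| = 35.
|Patch 1 ∖ Patch 2| = |Patch 1| − |Patch 1∩Patch 2| = 35 − 12 = 23.00.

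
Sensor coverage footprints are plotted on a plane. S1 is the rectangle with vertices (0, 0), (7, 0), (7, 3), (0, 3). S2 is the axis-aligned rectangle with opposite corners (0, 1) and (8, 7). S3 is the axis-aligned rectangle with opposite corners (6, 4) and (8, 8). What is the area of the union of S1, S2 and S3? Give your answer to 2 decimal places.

57.00

By inclusion–exclusion:
Individual areas: |S1| = 21, |S2| = 48, |S3| = 8.
|S1∩S2|: x∈[0,7], y∈[1,3] → 7·2 = 14.
|S1∩S3| = 0 (no overlap).
|S2∩S3|: x∈[6,8], y∈[4,7] → 2·3 = 6.
|S1∩S2∩S3| = 0.
|S1 ∪ S2 ∪ S3| = 77 − 20 + 0 = 57.00.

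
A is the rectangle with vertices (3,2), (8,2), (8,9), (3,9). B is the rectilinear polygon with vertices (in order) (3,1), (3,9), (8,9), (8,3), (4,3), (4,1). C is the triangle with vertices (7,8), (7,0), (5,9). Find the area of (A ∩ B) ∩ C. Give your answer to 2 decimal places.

7.00

The region (A ∩ B) ∩ C is the polygon with vertices (6.333,3), (5,9), (7,8), (7,3).
By the shoelace formula its area is 7.00.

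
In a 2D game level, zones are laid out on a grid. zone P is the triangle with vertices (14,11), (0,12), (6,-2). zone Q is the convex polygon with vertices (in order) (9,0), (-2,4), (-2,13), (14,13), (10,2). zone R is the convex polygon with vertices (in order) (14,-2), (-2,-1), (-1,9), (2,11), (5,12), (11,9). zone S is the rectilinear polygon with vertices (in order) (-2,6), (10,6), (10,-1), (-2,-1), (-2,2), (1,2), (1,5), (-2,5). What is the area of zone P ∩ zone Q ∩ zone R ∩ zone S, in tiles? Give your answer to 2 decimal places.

The intersection is the polygon with vertices (7.554,0.526), (4.431,1.661), (2.571,6), (10,6), (10,4.5).
By the shoelace formula its area is 27.89.

27.89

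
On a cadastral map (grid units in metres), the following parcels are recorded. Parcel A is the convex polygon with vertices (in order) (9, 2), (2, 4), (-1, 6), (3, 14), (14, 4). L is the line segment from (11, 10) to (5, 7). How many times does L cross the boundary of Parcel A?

The segment meets the boundary at (8.677,8.839).

1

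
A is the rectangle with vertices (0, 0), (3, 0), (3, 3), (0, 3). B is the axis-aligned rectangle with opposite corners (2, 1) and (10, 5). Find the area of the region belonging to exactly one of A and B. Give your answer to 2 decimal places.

|A∩B|: x∈[2,3], y∈[1,3] → 1·2 = 2.
|A △ B| = |A| + |B| − 2·|A∩B| = 9 + 32 − 4 = 37.00.

37.00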